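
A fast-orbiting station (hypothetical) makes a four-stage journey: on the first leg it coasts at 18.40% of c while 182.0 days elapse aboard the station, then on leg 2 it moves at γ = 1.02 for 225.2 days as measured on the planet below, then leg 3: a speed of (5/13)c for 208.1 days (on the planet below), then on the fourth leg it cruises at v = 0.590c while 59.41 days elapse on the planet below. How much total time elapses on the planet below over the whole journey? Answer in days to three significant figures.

Δt = 678 days

Leg 1: β = 0.1840; γ = 1/√(1 − 0.1840²) = 1/√0.9661 = 1.017; Δt_1 = 1.017 × 182.0 = 185.2 days.
Leg 2: 225.2 days is already measured on the planet below.
Leg 3: 208.1 days is already measured on the planet below.
Leg 4: 59.41 days is already measured on the planet below.
Total: 185.2 + 225.2 + 208.1 + 59.41 days.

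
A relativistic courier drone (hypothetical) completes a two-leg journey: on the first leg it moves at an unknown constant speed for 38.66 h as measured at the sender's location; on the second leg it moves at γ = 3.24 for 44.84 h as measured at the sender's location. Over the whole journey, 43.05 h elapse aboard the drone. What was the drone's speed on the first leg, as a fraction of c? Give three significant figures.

β = 0.655

Leg 1: speed unknown; τ_1 = 38.66/γ_1.
Leg 2: γ = 3.24; τ_2 = 44.84/3.240 = 13.84 h.
Total proper time: τ_1 + 13.84 = 43.05, so τ_1 = 43.05 − 13.84 = 29.21 h.
γ_1 = 38.66/29.21 = 1.323; β = √(1 − 1/γ²) = √0.4291.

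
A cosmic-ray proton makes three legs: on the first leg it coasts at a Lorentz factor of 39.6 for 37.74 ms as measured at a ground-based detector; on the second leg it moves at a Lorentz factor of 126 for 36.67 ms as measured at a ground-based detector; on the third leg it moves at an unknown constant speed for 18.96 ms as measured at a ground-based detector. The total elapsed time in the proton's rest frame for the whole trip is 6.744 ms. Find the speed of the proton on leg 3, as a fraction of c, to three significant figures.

β = 0.957

Leg 1: γ = 39.6; τ_1 = 37.74/39.60 = 0.9530 ms.
Leg 2: γ = 126; τ_2 = 36.67/126.0 = 0.2910 ms.
Leg 3: speed unknown; τ_3 = 18.96/γ_3.
Total proper time: 0.9530 + 0.2910 + τ_3 = 6.744, so τ_3 = 6.744 − 1.244 = 5.500 ms.
γ_3 = 18.96/5.500 = 3.447; β = √(1 − 1/γ²) = √0.9159.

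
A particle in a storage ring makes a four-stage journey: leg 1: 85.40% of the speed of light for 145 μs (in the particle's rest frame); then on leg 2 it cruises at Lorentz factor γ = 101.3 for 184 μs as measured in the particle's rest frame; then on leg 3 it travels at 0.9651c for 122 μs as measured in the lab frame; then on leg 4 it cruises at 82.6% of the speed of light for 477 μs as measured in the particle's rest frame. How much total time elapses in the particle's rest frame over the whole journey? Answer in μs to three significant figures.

τ = 838 μs

Leg 1: 145 μs is already measured in the particle's rest frame.
Leg 2: 184 μs is already measured in the particle's rest frame.
Leg 3: γ = 1/√(1 − 0.9651²) = 1/√0.06858 = 3.819; τ_3 = 122/3.819 = 31.95 μs.
Leg 4: 477 μs is already measured in the particle's rest frame.
Total: 145.0 + 184.0 + 31.95 + 477.0 μs.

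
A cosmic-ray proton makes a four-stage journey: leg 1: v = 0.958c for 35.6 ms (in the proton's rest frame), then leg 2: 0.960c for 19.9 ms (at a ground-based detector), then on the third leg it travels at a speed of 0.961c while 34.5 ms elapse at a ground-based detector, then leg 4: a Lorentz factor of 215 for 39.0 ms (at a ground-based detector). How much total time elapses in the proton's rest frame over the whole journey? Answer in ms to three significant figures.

Leg 1: 35.6 ms is already measured in the proton's rest frame.
Leg 2: γ = 1/√(1 − 0.960²) = 25/7 ≈ 3.571; τ_2 = 19.9/3.571 = 5.572 ms.
Leg 3: γ = 1/√(1 − 0.961²) = 1/√0.07648 = 3.616; τ_3 = 34.5/3.616 = 9.541 ms.
Leg 4: γ = 215; τ_4 = 39.0/215.0 = 0.1814 ms.
Total: 35.60 + 5.572 + 9.541 + 0.1814 ms.

τ = 50.9 ms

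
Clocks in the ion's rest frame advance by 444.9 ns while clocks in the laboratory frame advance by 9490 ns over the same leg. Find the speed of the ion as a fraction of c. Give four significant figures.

The proper time is measured in the ion's rest frame (both events occur at the ion's location); Δt is measured in the laboratory frame. γ = Δt/τ = 9490/444.9 = 21.33.
β = √(1 − 1/γ²) = √(1 − 0.002198) = √0.9978

β = 0.9989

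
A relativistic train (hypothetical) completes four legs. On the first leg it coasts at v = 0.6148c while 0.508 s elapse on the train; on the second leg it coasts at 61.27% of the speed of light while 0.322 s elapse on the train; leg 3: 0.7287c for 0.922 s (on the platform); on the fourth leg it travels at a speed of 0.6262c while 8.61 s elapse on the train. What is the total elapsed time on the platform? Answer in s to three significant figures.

Δt = 13.0 s

Leg 1: γ = 1/√(1 − 0.6148²) = 1/√0.6220 = 1.268; Δt_1 = 1.268 × 0.508 = 0.6441 s.
Leg 2: β = 0.6127; γ = 1/√(1 − 0.6127²) = 1/√0.6246 = 1.265; Δt_2 = 1.265 × 0.322 = 0.4074 s.
Leg 3: 0.922 s is already measured on the platform.
Leg 4: γ = 1/√(1 − 0.6262²) = 1/√0.6079 = 1.283; Δt_4 = 1.283 × 8.61 = 11.04 s.
Total: 0.6441 + 0.4074 + 0.9220 + 11.04 s.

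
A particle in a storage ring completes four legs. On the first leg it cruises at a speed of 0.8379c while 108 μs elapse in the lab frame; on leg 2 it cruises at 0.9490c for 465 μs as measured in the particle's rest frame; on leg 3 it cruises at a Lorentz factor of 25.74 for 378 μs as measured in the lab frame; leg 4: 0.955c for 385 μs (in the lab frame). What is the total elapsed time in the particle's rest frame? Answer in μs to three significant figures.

Leg 1: γ = 1/√(1 − 0.8379²) = 1/√0.2979 = 1.832; τ_1 = 108/1.832 = 58.95 μs.
Leg 2: 465 μs is already measured in the particle's rest frame.
Leg 3: γ = 25.74; τ_3 = 378/25.74 = 14.69 μs.
Leg 4: γ = 1/√(1 − 0.955²) = 1/√0.08798 = 3.371; τ_4 = 385/3.371 = 114.2 μs.
Total: 58.95 + 465.0 + 14.69 + 114.2 μs.

τ = 653 μs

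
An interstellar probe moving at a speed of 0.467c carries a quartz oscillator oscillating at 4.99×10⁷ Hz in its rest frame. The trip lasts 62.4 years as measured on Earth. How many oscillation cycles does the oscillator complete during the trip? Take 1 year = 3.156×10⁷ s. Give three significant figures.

N = 8.69×10¹⁶

γ = 1/√(1 − 0.467²) = 1/√0.7819 = 1.131
The oscillator's own cycle count is N = f × τ where τ is the proper time aboard the probe. τ = Δt/γ = 62.4/1.131 = 55.18 years = 1.741×10⁹ s.
N = 4.99×10⁷ × 1.741×10⁹ = 8.690×10¹⁶.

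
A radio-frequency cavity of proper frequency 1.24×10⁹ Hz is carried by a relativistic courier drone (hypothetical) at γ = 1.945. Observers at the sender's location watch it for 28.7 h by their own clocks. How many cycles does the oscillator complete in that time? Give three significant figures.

γ = 1.945
During 28.7 h of lab time, the oscillator's proper time advances by τ = Δt/γ = 28.7/1.945 = 14.76 h = 5.312×10⁴ s.
N = f × τ = 1.24×10⁹ × 5.312×10⁴ = 6.587×10¹³.

N = 6.59×10¹³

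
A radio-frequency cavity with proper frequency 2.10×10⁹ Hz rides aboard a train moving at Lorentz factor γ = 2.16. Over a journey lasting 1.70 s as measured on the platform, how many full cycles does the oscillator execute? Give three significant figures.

N = 1.65×10⁹

γ = 2.16
The oscillator's own cycle count is N = f × τ where τ is the proper time on the train. τ = Δt/γ = 1.70/2.160 = 0.7870 s = 7.870×10⁻¹ s.
N = 2.10×10⁹ × 7.870×10⁻¹ = 1.653×10⁹.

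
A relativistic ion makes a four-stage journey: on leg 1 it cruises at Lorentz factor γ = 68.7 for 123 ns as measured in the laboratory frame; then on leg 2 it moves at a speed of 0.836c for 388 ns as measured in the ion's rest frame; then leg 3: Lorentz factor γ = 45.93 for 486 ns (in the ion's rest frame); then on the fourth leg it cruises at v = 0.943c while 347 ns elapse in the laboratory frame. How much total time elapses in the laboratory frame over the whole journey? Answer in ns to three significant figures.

Δt = 2.35×10⁴ ns

Leg 1: 123 ns is already measured in the laboratory frame.
Leg 2: γ = 1/√(1 − 0.836²) = 1/√0.3011 = 1.822; Δt_2 = 1.822 × 388 = 707.1 ns.
Leg 3: γ = 45.93; Δt_3 = 45.93 × 486 = 2.232×10⁴ ns.
Leg 4: 347 ns is already measured in the laboratory frame.
Total: 123.0 + 707.1 + 2.232×10⁴ + 347.0 ns.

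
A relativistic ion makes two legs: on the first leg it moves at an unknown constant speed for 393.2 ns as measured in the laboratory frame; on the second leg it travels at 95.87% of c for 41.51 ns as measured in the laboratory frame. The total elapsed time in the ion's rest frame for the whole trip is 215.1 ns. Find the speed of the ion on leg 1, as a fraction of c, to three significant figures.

β = 0.856

Leg 1: speed unknown; τ_1 = 393.2/γ_1.
Leg 2: β = 0.9587; γ = 1/√(1 − 0.9587²) = 1/√0.08089 = 3.516; τ_2 = 41.51/3.516 = 11.81 ns.
Total proper time: τ_1 + 11.81 = 215.1, so τ_1 = 215.1 − 11.81 = 203.3 ns.
γ_1 = 393.2/203.3 = 1.934; β = √(1 − 1/γ²) = √0.7327.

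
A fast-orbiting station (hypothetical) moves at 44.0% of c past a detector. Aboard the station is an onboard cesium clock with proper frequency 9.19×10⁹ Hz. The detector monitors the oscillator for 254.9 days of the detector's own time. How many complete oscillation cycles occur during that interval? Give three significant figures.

N = 1.82×10¹⁷

β = 0.440; γ = 1/√(1 − 0.440²) = 1/√0.8064 = 1.114
During 254.9 days of lab time, the oscillator's proper time advances by τ = Δt/γ = 254.9/1.114 = 228.9 days = 1.978×10⁷ s.
N = f × τ = 9.19×10⁹ × 1.978×10⁷ = 1.817×10¹⁷.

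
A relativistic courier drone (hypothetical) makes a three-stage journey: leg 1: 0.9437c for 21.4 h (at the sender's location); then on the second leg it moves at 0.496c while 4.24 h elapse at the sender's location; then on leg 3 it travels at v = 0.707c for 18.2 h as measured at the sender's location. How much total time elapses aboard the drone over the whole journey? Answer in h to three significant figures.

Leg 1: γ = 1/√(1 − 0.9437²) = 1/√0.1094 = 3.023; τ_1 = 21.4/3.023 = 7.079 h.
Leg 2: γ = 1/√(1 − 0.496²) = 1/√0.7540 = 1.152; τ_2 = 4.24/1.152 = 3.682 h.
Leg 3: γ = 1/√(1 − 0.707²) = 1/√0.5002 = 1.414; τ_3 = 18.2/1.414 = 12.87 h.
Total: 7.079 + 3.682 + 12.87 h.

τ = 23.6 h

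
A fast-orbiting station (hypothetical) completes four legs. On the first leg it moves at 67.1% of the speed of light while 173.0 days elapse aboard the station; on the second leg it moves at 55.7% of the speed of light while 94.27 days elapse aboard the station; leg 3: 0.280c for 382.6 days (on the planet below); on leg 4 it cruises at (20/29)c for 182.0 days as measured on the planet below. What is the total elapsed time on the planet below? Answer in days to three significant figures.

Leg 1: β = 0.671; γ = 1/√(1 − 0.671²) = 1/√0.5498 = 1.349; Δt_1 = 1.349 × 173.0 = 233.3 days.
Leg 2: β = 0.557; γ = 1/√(1 − 0.557²) = 1/√0.6898 = 1.204; Δt_2 = 1.204 × 94.27 = 113.5 days.
Leg 3: 382.6 days is already measured on the planet below.
Leg 4: 182.0 days is already measured on the planet below.
Total: 233.3 + 113.5 + 382.6 + 182.0 days.

Δt = 911 days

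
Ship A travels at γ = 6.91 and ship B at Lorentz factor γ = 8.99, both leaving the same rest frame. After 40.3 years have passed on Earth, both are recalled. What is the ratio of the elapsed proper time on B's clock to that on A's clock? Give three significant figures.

A: γ = 6.91. B: γ = 8.99.
τ_A/τ_B = γ_B/γ_A = 8.990/6.910 = 1.301, so τ_B/τ_A = 0.7686.

τ_B/τ_A = 0.769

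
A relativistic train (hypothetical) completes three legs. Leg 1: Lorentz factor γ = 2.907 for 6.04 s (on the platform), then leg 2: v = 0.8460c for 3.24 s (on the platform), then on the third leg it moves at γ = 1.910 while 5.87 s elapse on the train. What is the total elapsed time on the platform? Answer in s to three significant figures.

Δt = 20.5 s

Leg 1: 6.04 s is already measured on the platform.
Leg 2: 3.24 s is already measured on the platform.
Leg 3: γ = 1.910; Δt_3 = 1.910 × 5.87 = 11.21 s.
Total: 6.040 + 3.240 + 11.21 s.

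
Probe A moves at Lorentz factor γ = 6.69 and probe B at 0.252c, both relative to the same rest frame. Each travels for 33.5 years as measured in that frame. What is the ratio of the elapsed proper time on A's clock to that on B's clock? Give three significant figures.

A: γ = 6.69. B: γ = 1/√(1 − 0.252²) = 1/√0.9365 = 1.033.
τ_A/τ_B = γ_B/γ_A = 1.033/6.690 = 0.1545, so τ_A/τ_B = 0.1545.

τ_A/τ_B = 0.154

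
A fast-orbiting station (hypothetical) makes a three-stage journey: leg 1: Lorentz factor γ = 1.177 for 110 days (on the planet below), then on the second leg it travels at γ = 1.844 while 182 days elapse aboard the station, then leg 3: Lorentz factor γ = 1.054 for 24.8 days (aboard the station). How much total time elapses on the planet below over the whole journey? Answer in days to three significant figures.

Leg 1: 110 days is already measured on the planet below.
Leg 2: γ = 1.844; Δt_2 = 1.844 × 182 = 335.6 days.
Leg 3: γ = 1.054; Δt_3 = 1.054 × 24.8 = 26.14 days.
Total: 110.0 + 335.6 + 26.14 days.

Δt = 472 days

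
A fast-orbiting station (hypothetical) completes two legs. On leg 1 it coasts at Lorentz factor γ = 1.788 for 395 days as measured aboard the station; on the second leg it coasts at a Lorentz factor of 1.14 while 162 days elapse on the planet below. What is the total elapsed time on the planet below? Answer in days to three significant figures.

Leg 1: γ = 1.788; Δt_1 = 1.788 × 395 = 706.3 days.
Leg 2: 162 days is already measured on the planet below.
Total: 706.3 + 162.0 days.

Δt = 868 days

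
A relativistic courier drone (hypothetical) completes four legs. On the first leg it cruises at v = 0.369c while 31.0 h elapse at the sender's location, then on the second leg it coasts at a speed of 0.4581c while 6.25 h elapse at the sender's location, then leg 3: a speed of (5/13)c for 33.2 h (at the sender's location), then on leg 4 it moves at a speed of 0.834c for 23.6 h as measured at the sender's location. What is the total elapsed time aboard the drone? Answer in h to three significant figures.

Leg 1: γ = 1/√(1 − 0.369²) = 1/√0.8638 = 1.076; τ_1 = 31.0/1.076 = 28.81 h.
Leg 2: γ = 1/√(1 − 0.4581²) = 1/√0.7901 = 1.125; τ_2 = 6.25/1.125 = 5.556 h.
Leg 3: γ = 1/√(1 − (5/13)²) = 13/12 ≈ 1.083; τ_3 = 33.2/1.083 = 30.65 h.
Leg 4: γ = 1/√(1 − 0.834²) = 1/√0.3044 = 1.812; τ_4 = 23.6/1.812 = 13.02 h.
Total: 28.81 + 5.556 + 30.65 + 13.02 h.

τ = 78.0 h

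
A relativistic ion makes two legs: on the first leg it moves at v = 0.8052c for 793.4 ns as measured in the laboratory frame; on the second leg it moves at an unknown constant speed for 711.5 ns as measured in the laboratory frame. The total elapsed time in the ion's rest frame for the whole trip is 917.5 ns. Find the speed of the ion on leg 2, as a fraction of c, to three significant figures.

Leg 1: γ = 1/√(1 − 0.8052²) = 1/√0.3517 = 1.686; τ_1 = 793.4/1.686 = 470.5 ns.
Leg 2: speed unknown; τ_2 = 711.5/γ_2.
Total proper time: 470.5 + τ_2 = 917.5, so τ_2 = 917.5 − 470.5 = 447.0 ns.
γ_2 = 711.5/447.0 = 1.592; β = √(1 − 1/γ²) = √0.6053.

β = 0.778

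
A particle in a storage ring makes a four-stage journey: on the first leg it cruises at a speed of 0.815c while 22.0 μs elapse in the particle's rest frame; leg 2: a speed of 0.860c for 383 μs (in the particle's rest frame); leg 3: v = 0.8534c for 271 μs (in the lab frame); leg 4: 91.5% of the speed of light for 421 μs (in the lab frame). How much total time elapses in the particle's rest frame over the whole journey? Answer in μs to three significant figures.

τ = 716 μs

Leg 1: 22.0 μs is already measured in the particle's rest frame.
Leg 2: 383 μs is already measured in the particle's rest frame.
Leg 3: γ = 1/√(1 − 0.8534²) = 1/√0.2717 = 1.918; τ_3 = 271/1.918 = 141.3 μs.
Leg 4: β = 0.915; γ = 1/√(1 − 0.915²) = 1/√0.1628 = 2.479; τ_4 = 421/2.479 = 169.9 μs.
Total: 22.00 + 383.0 + 141.3 + 169.9 μs.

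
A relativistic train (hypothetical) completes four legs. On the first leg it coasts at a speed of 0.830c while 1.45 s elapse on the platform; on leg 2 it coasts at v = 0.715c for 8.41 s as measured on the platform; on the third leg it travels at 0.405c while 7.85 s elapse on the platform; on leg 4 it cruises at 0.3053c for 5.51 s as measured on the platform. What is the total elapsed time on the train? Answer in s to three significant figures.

τ = 19.1 s

Leg 1: γ = 1/√(1 − 0.830²) = 1/√0.3111 = 1.793; τ_1 = 1.45/1.793 = 0.8088 s.
Leg 2: γ = 1/√(1 − 0.715²) = 1/√0.4888 = 1.430; τ_2 = 8.41/1.430 = 5.880 s.
Leg 3: γ = 1/√(1 − 0.405²) = 1/√0.8360 = 1.094; τ_3 = 7.85/1.094 = 7.177 s.
Leg 4: γ = 1/√(1 − 0.3053²) = 1/√0.9068 = 1.050; τ_4 = 5.51/1.050 = 5.247 s.
Total: 0.8088 + 5.880 + 7.177 + 5.247 s.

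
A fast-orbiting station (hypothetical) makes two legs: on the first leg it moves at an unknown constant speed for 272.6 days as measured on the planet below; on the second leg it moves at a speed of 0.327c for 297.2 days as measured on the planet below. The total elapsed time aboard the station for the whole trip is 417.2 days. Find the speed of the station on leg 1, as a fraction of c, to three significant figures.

Leg 1: speed unknown; τ_1 = 272.6/γ_1.
Leg 2: γ = 1/√(1 − 0.327²) = 1/√0.8931 = 1.058; τ_2 = 297.2/1.058 = 280.9 days.
Total proper time: τ_1 + 280.9 = 417.2, so τ_1 = 417.2 − 280.9 = 136.3 days.
γ_1 = 272.6/136.3 = 1.999; β = √(1 − 1/γ²) = √0.7499.

β = 0.866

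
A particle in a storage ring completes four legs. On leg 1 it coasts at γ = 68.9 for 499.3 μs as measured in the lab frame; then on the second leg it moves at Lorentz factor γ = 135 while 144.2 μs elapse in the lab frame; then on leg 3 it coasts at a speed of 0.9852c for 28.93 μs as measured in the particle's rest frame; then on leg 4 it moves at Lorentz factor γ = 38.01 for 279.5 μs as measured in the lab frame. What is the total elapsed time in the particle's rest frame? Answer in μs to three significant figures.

Leg 1: γ = 68.9; τ_1 = 499.3/68.90 = 7.247 μs.
Leg 2: γ = 135; τ_2 = 144.2/135.0 = 1.068 μs.
Leg 3: 28.93 μs is already measured in the particle's rest frame.
Leg 4: γ = 38.01; τ_4 = 279.5/38.01 = 7.353 μs.
Total: 7.247 + 1.068 + 28.93 + 7.353 μs.

τ = 44.6 μs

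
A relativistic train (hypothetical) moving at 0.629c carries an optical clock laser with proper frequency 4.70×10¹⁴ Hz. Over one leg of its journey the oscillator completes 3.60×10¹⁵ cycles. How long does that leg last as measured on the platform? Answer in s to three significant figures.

Δt = 9.85 s

γ = 1/√(1 − 0.629²) = 1/√0.6044 = 1.286
Proper time for N cycles: τ = N/f = 3.60×10¹⁵/(4.70×10¹⁴) = 7.660×10⁰ s = 7.660 s.
Lab-frame duration Δt = γτ = 1.286 × 7.660 = 9.853 s.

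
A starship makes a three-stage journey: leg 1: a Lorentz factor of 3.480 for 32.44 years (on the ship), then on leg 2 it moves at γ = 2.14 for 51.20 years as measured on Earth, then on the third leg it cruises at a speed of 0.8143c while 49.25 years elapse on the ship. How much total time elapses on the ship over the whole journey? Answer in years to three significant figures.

τ = 106 years

Leg 1: 32.44 years is already measured on the ship.
Leg 2: γ = 2.14; τ_2 = 51.20/2.140 = 23.93 years.
Leg 3: 49.25 years is already measured on the ship.
Total: 32.44 + 23.93 + 49.25 years.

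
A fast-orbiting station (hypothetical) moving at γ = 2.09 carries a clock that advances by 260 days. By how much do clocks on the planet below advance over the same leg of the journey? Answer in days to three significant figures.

Δt = 543 days

γ = 2.09
The interval measured aboard the station is the proper time (both events occur at the same place in that frame); the lab-frame interval is Δt = γτ = 2.090 × 260 days.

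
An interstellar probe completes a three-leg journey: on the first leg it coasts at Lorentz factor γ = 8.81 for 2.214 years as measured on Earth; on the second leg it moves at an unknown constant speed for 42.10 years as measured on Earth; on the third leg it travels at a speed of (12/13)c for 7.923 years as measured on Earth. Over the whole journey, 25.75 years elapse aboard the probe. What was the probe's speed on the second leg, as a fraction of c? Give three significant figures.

β = 0.846

Leg 1: γ = 8.81; τ_1 = 2.214/8.810 = 0.2513 years.
Leg 2: speed unknown; τ_2 = 42.10/γ_2.
Leg 3: γ = 1/√(1 − (12/13)²) = 13/5 = 2.600; τ_3 = 7.923/2.600 = 3.047 years.
Total proper time: 0.2513 + τ_2 + 3.047 = 25.75, so τ_2 = 25.75 − 3.299 = 22.45 years.
γ_2 = 42.10/22.45 = 1.875; β = √(1 − 1/γ²) = √0.7156.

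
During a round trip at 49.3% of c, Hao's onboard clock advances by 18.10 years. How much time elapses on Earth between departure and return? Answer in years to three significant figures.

β = 0.493; γ = 1/√(1 − 0.493²) = 1/√0.7570 = 1.149
Earth-frame duration is the dilated interval: Δt = γτ = 1.149 × 18.10 years.

Δt = 20.8 years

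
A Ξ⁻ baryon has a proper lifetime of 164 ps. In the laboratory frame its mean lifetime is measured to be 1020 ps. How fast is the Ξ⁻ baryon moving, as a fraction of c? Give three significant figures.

γ = Δt/τ₀ = 1020/164 = 6.220
β = √(1 − 1/γ²) = √(1 − 0.02585) = √0.9741

v = 0.987c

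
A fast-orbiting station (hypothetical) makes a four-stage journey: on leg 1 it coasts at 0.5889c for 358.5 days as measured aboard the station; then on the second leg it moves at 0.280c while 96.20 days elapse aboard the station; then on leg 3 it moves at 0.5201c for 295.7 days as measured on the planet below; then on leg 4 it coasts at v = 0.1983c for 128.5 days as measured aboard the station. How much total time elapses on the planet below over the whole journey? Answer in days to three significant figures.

Δt = 971 days

Leg 1: γ = 1/√(1 − 0.5889²) = 1/√0.6532 = 1.237; Δt_1 = 1.237 × 358.5 = 443.6 days.
Leg 2: γ = 1/√(1 − 0.280²) = 25/24 ≈ 1.042; Δt_2 = 1.042 × 96.20 = 100.2 days.
Leg 3: 295.7 days is already measured on the planet below.
Leg 4: γ = 1/√(1 − 0.1983²) = 1/√0.9607 = 1.020; Δt_4 = 1.020 × 128.5 = 131.1 days.
Total: 443.6 + 100.2 + 295.7 + 131.1 days.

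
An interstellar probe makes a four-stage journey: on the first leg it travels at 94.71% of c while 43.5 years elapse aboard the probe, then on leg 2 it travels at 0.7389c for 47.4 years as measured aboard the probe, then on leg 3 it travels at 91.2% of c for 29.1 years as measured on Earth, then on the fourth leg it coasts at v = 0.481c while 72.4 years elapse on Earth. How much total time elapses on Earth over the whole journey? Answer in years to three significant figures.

Δt = 307 years

Leg 1: β = 0.9471; γ = 1/√(1 − 0.9471²) = 1/√0.1030 = 3.116; Δt_1 = 3.116 × 43.5 = 135.5 years.
Leg 2: γ = 1/√(1 − 0.7389²) = 1/√0.4540 = 1.484; Δt_2 = 1.484 × 47.4 = 70.35 years.
Leg 3: 29.1 years is already measured on Earth.
Leg 4: 72.4 years is already measured on Earth.
Total: 135.5 + 70.35 + 29.10 + 72.40 years.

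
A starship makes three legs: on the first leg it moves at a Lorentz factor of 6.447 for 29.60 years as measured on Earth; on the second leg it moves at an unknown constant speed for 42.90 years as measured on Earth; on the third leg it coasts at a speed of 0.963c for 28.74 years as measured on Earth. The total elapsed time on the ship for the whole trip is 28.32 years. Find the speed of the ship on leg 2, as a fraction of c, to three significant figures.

β = 0.928

Leg 1: γ = 6.447; τ_1 = 29.60/6.447 = 4.591 years.
Leg 2: speed unknown; τ_2 = 42.90/γ_2.
Leg 3: γ = 1/√(1 − 0.963²) = 1/√0.07263 = 3.711; τ_3 = 28.74/3.711 = 7.745 years.
Total proper time: 4.591 + τ_2 + 7.745 = 28.32, so τ_2 = 28.32 − 12.34 = 15.98 years.
γ_2 = 42.90/15.98 = 2.684; β = √(1 − 1/γ²) = √0.8612.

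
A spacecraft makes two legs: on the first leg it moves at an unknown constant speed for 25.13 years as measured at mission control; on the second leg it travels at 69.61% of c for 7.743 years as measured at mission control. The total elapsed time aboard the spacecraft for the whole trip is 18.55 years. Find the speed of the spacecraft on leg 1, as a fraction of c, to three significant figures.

Leg 1: speed unknown; τ_1 = 25.13/γ_1.
Leg 2: β = 0.6961; γ = 1/√(1 − 0.6961²) = 1/√0.5154 = 1.393; τ_2 = 7.743/1.393 = 5.559 years.
Total proper time: τ_1 + 5.559 = 18.55, so τ_1 = 18.55 − 5.559 = 12.99 years.
γ_1 = 25.13/12.99 = 1.934; β = √(1 − 1/γ²) = √0.7328.

β = 0.856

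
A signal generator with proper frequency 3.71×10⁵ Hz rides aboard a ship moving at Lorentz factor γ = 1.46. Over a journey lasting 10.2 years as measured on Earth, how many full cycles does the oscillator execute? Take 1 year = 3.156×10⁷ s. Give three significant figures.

N = 8.18×10¹³

γ = 1.46
The oscillator's own cycle count is N = f × τ where τ is the proper time on the ship. τ = Δt/γ = 10.2/1.460 = 6.986 years = 2.205×10⁸ s.
N = 3.71×10⁵ × 2.205×10⁸ = 8.180×10¹³.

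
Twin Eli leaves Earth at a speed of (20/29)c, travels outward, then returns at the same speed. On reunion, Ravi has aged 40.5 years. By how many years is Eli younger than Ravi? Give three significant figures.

γ = 1/√(1 − (20/29)²) = 29/21 ≈ 1.381
Eli's elapsed proper time: τ = 40.5/1.381 = 29.33 years.
Age gap = Δt − τ = 40.5 − 29.33 years.

Δt − τ = 11.2 years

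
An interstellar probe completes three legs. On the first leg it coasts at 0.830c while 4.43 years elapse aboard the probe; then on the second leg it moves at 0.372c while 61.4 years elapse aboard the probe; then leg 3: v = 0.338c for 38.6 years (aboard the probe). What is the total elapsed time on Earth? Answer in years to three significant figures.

Δt = 115 years

Leg 1: γ = 1/√(1 − 0.830²) = 1/√0.3111 = 1.793; Δt_1 = 1.793 × 4.43 = 7.942 years.
Leg 2: γ = 1/√(1 − 0.372²) = 1/√0.8616 = 1.077; Δt_2 = 1.077 × 61.4 = 66.15 years.
Leg 3: γ = 1/√(1 − 0.338²) = 1/√0.8858 = 1.063; Δt_3 = 1.063 × 38.6 = 41.01 years.
Total: 7.942 + 66.15 + 41.01 years.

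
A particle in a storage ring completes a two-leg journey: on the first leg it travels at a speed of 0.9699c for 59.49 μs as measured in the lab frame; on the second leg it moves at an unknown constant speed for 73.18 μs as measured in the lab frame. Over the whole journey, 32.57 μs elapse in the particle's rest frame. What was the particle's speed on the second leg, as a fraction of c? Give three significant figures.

Leg 1: γ = 1/√(1 − 0.9699²) = 1/√0.05929 = 4.107; τ_1 = 59.49/4.107 = 14.49 μs.
Leg 2: speed unknown; τ_2 = 73.18/γ_2.
Total proper time: 14.49 + τ_2 = 32.57, so τ_2 = 32.57 − 14.49 = 18.08 μs.
γ_2 = 73.18/18.08 = 4.047; β = √(1 − 1/γ²) = √0.9389.

β = 0.969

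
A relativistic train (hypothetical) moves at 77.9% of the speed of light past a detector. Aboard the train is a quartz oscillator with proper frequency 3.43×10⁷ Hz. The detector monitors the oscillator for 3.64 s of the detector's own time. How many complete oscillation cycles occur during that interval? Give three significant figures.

N = 7.83×10⁷

β = 0.779; γ = 1/√(1 − 0.779²) = 1/√0.3932 = 1.595
During 3.64 s of lab time, the oscillator's proper time advances by τ = Δt/γ = 3.64/1.595 = 2.282 s = 2.282×10⁰ s.
N = f × τ = 3.43×10⁷ × 2.282×10⁰ = 7.829×10⁷.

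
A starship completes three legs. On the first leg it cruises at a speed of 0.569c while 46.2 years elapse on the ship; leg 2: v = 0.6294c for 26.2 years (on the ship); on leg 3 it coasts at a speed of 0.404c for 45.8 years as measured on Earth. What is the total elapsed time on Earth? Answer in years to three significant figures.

Leg 1: γ = 1/√(1 − 0.569²) = 1/√0.6762 = 1.216; Δt_1 = 1.216 × 46.2 = 56.18 years.
Leg 2: γ = 1/√(1 − 0.6294²) = 1/√0.6039 = 1.287; Δt_2 = 1.287 × 26.2 = 33.72 years.
Leg 3: 45.8 years is already measured on Earth.
Total: 56.18 + 33.72 + 45.80 years.

Δt = 136 years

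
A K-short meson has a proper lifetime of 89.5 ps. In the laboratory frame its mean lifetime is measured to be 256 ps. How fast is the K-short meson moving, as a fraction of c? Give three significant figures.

γ = Δt/τ₀ = 256/89.5 = 2.860
β = √(1 − 1/γ²) = √(1 − 0.1222) = √0.8778

v = 0.937c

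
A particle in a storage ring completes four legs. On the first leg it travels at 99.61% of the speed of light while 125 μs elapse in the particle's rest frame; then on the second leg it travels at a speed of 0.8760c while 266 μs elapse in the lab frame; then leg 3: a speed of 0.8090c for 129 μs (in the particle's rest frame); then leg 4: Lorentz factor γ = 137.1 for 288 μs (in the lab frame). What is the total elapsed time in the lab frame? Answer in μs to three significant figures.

Leg 1: β = 0.9961; γ = 1/√(1 − 0.9961²) = 1/√0.007785 = 11.33; Δt_1 = 11.33 × 125 = 1417 μs.
Leg 2: 266 μs is already measured in the lab frame.
Leg 3: γ = 1/√(1 − 0.8090²) = 1/√0.3455 = 1.701; Δt_3 = 1.701 × 129 = 219.5 μs.
Leg 4: 288 μs is already measured in the lab frame.
Total: 1417 + 266.0 + 219.5 + 288.0 μs.

Δt = 2190 μs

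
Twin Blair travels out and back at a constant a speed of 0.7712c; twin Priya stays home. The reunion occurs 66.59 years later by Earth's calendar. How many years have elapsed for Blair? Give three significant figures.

γ = 1/√(1 − 0.7712²) = 1/√0.4053 = 1.571
Blair's clock measures proper time along the trip: τ = Δt/γ = 66.59/1.571 years.

τ = 42.4 years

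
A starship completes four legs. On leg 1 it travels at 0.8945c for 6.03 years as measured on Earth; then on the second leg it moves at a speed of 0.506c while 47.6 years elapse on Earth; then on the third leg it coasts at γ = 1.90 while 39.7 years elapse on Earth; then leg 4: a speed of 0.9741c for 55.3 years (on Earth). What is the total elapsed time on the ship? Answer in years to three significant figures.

Leg 1: γ = 1/√(1 − 0.8945²) = 1/√0.1999 = 2.237; τ_1 = 6.03/2.237 = 2.696 years.
Leg 2: γ = 1/√(1 − 0.506²) = 1/√0.7440 = 1.159; τ_2 = 47.6/1.159 = 41.06 years.
Leg 3: γ = 1.90; τ_3 = 39.7/1.900 = 20.89 years.
Leg 4: γ = 1/√(1 − 0.9741²) = 1/√0.05113 = 4.422; τ_4 = 55.3/4.422 = 12.50 years.
Total: 2.696 + 41.06 + 20.89 + 12.50 years.

τ = 77.2 years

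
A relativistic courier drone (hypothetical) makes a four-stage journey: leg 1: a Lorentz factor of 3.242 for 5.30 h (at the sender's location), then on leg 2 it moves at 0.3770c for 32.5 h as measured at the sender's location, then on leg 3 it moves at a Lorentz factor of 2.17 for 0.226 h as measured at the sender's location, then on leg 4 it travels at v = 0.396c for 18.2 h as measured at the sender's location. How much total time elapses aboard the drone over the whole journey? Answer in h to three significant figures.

τ = 48.6 h

Leg 1: γ = 3.242; τ_1 = 5.30/3.242 = 1.635 h.
Leg 2: γ = 1/√(1 − 0.3770²) = 1/√0.8579 = 1.080; τ_2 = 32.5/1.080 = 30.10 h.
Leg 3: γ = 2.17; τ_3 = 0.226/2.170 = 0.1041 h.
Leg 4: γ = 1/√(1 − 0.396²) = 1/√0.8432 = 1.089; τ_4 = 18.2/1.089 = 16.71 h.
Total: 1.635 + 30.10 + 0.1041 + 16.71 h.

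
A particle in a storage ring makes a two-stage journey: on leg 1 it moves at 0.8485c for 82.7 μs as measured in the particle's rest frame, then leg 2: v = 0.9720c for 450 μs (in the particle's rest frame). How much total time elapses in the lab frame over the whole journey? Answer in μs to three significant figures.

Leg 1: γ = 1/√(1 − 0.8485²) = 1/√0.2800 = 1.890; Δt_1 = 1.890 × 82.7 = 156.3 μs.
Leg 2: γ = 1/√(1 − 0.9720²) = 1/√0.05522 = 4.256; Δt_2 = 4.256 × 450 = 1915 μs.
Total: 156.3 + 1915 μs.

Δt = 2070 μs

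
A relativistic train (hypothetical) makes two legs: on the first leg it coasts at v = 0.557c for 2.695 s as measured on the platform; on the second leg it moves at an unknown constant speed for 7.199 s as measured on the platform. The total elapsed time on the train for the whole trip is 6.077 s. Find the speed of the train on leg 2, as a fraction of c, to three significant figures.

Leg 1: γ = 1/√(1 − 0.557²) = 1/√0.6898 = 1.204; τ_1 = 2.695/1.204 = 2.238 s.
Leg 2: speed unknown; τ_2 = 7.199/γ_2.
Total proper time: 2.238 + τ_2 = 6.077, so τ_2 = 6.077 − 2.238 = 3.839 s.
γ_2 = 7.199/3.839 = 1.875; β = √(1 − 1/γ²) = √0.7157.

β = 0.846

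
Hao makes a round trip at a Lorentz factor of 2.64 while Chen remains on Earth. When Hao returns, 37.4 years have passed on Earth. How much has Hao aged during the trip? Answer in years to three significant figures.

γ = 2.64
Hao's clock measures proper time along the trip: τ = Δt/γ = 37.4/2.640 years.

τ = 14.2 years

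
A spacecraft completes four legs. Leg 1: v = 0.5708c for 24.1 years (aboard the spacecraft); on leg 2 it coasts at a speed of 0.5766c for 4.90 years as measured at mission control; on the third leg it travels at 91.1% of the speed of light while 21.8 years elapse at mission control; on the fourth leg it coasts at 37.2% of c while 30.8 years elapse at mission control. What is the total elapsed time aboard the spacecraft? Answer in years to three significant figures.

τ = 65.7 years

Leg 1: 24.1 years is already measured aboard the spacecraft.
Leg 2: γ = 1/√(1 − 0.5766²) = 1/√0.6675 = 1.224; τ_2 = 4.90/1.224 = 4.003 years.
Leg 3: β = 0.911; γ = 1/√(1 − 0.911²) = 1/√0.1701 = 2.425; τ_3 = 21.8/2.425 = 8.990 years.
Leg 4: β = 0.372; γ = 1/√(1 − 0.372²) = 1/√0.8616 = 1.077; τ_4 = 30.8/1.077 = 28.59 years.
Total: 24.10 + 4.003 + 8.990 + 28.59 years.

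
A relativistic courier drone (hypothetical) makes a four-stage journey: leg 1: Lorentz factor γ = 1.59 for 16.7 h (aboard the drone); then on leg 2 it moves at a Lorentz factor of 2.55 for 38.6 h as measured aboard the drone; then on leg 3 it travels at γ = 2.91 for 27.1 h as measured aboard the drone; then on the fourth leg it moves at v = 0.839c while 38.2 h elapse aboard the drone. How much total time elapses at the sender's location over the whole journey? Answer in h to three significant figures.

Δt = 274 h

Leg 1: γ = 1.59; Δt_1 = 1.590 × 16.7 = 26.55 h.
Leg 2: γ = 2.55; Δt_2 = 2.550 × 38.6 = 98.43 h.
Leg 3: γ = 2.91; Δt_3 = 2.910 × 27.1 = 78.86 h.
Leg 4: γ = 1/√(1 − 0.839²) = 1/√0.2961 = 1.838; Δt_4 = 1.838 × 38.2 = 70.20 h.
Total: 26.55 + 98.43 + 78.86 + 70.20 h.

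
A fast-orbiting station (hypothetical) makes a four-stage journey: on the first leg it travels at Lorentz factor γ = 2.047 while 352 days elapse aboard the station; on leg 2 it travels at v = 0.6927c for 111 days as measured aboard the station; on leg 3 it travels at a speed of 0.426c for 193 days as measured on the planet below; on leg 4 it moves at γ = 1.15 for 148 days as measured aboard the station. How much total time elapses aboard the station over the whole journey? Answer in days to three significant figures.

Leg 1: 352 days is already measured aboard the station.
Leg 2: 111 days is already measured aboard the station.
Leg 3: γ = 1/√(1 − 0.426²) = 1/√0.8185 = 1.105; τ_3 = 193/1.105 = 174.6 days.
Leg 4: 148 days is already measured aboard the station.
Total: 352.0 + 111.0 + 174.6 + 148.0 days.

τ = 786 days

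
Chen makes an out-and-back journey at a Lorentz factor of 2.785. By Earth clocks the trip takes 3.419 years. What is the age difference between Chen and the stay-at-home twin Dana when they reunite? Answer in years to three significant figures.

γ = 2.785
Chen's elapsed proper time: τ = 3.419/2.785 = 1.228 years.
Age gap = Δt − τ = 3.419 − 1.228 years.

Δt − τ = 2.19 years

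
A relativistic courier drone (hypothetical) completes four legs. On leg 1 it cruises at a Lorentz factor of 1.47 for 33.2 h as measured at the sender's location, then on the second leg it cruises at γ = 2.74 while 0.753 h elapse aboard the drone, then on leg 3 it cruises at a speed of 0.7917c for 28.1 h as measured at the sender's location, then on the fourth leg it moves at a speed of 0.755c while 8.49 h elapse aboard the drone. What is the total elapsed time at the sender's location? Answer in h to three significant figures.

Δt = 76.3 h

Leg 1: 33.2 h is already measured at the sender's location.
Leg 2: γ = 2.74; Δt_2 = 2.740 × 0.753 = 2.063 h.
Leg 3: 28.1 h is already measured at the sender's location.
Leg 4: γ = 1/√(1 − 0.755²) = 1/√0.4300 = 1.525; Δt_4 = 1.525 × 8.49 = 12.95 h.
Total: 33.20 + 2.063 + 28.10 + 12.95 h.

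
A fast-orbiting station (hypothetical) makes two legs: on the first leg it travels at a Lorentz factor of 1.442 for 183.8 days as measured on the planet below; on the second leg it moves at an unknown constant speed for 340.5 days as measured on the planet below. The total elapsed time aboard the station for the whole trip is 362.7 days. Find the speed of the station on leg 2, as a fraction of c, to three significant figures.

Leg 1: γ = 1.442; τ_1 = 183.8/1.442 = 127.5 days.
Leg 2: speed unknown; τ_2 = 340.5/γ_2.
Total proper time: 127.5 + τ_2 = 362.7, so τ_2 = 362.7 − 127.5 = 235.2 days.
γ_2 = 340.5/235.2 = 1.447; β = √(1 − 1/γ²) = √0.5227.

β = 0.723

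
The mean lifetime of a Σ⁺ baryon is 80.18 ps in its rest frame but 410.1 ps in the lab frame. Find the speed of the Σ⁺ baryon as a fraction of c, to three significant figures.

β = 0.981

γ = Δt/τ₀ = 410.1/80.18 = 5.115
β = √(1 − 1/γ²) = √(1 − 0.03823) = √0.9618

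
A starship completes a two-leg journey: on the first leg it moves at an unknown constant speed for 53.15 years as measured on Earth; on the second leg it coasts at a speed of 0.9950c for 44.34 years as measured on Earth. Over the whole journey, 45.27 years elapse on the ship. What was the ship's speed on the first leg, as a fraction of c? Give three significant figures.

β = 0.640

Leg 1: speed unknown; τ_1 = 53.15/γ_1.
Leg 2: γ = 1/√(1 − 0.9950²) = 1/√0.009975 = 10.01; τ_2 = 44.34/10.01 = 4.428 years.
Total proper time: τ_1 + 4.428 = 45.27, so τ_1 = 45.27 − 4.428 = 40.84 years.
γ_1 = 53.15/40.84 = 1.301; β = √(1 − 1/γ²) = √0.4095.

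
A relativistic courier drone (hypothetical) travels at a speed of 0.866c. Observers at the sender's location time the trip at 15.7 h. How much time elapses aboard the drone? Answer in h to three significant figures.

τ = 7.85 h

γ = 1/√(1 − 0.866²) = 1/√0.2500 = 2.000
The interval measured at the sender's location is the dilated one; the clock aboard the drone measures the proper time τ = Δt/γ = 15.7/2.000 h.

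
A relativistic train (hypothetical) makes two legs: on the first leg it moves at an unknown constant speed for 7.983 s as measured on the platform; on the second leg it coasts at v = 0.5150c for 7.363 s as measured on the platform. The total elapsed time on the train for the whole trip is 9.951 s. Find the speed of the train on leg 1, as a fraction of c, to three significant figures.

Leg 1: speed unknown; τ_1 = 7.983/γ_1.
Leg 2: γ = 1/√(1 − 0.5150²) = 1/√0.7348 = 1.167; τ_2 = 7.363/1.167 = 6.311 s.
Total proper time: τ_1 + 6.311 = 9.951, so τ_1 = 9.951 − 6.311 = 3.640 s.
γ_1 = 7.983/3.640 = 2.193; β = √(1 − 1/γ²) = √0.7921.

β = 0.890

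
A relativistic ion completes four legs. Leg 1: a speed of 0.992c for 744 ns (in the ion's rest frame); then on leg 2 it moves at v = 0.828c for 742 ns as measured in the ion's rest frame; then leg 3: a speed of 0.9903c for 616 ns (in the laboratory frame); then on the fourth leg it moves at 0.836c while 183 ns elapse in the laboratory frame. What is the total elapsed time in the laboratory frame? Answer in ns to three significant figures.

Leg 1: γ = 1/√(1 − 0.992²) = 1/√0.01594 = 7.922; Δt_1 = 7.922 × 744 = 5894 ns.
Leg 2: γ = 1/√(1 − 0.828²) = 1/√0.3144 = 1.783; Δt_2 = 1.783 × 742 = 1323 ns.
Leg 3: 616 ns is already measured in the laboratory frame.
Leg 4: 183 ns is already measured in the laboratory frame.
Total: 5894 + 1323 + 616.0 + 183.0 ns.

Δt = 8020 ns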